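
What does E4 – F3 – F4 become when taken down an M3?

E4: a third down reaches C, and 4 semitones makes it C4.
F3 down a major third is Db3.
A major third down from F4 gives Db4.

C4 Db3 Db4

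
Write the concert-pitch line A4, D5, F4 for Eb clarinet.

The Eb clarinet sounds a minor third above written, so the written part must be a minor third below concert — transpose each note down.
A4 → F#4
D5 → B4
F4 → D4

F#4 B4 D4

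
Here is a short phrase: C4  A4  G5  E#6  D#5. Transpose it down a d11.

A diminished eleventh down from C4 gives G#2.
A4 down a diminished eleventh is E#3.
A diminished eleventh down from G5 gives D#4.
E#6: an eleventh down reaches B, and 16 semitones makes it B##4.
D#5: an eleventh down reaches A, and 16 semitones makes it A##3.

G#2 E#3 D#4 B##4 A##3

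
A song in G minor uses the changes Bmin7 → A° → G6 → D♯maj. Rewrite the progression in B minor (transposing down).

G minor down to B minor is a minor sixth; each chord root moves by that interval while the quality stays the same.
Bmin7: root B down a minor sixth → D#, giving D#min7.
A°: root A down a minor sixth → C#, giving C#°.
G6: root G down a minor sixth → B, giving B6.
D♯maj: root D♯ down a minor sixth → F##, giving F##maj.

D#min7 C#° B6 F##maj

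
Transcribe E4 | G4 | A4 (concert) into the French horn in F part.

B4 D5 E5

The French horn in F sounds a perfect fifth below written, so the written part must be a perfect fifth above concert — transpose each note up.
E4 -> B4
G4 -> D5
A4 -> E5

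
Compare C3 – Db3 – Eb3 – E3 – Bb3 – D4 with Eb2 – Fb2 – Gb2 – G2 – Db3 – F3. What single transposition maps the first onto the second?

down a major sixth

From C3 to Eb2 is 6 letter names — a sixth of some quality.
Eb2 to C3 is 9 semitones, which makes it a major sixth; the second version is lower, so the direction is down.
Checking another pair — D4 → F3 — gives the same interval.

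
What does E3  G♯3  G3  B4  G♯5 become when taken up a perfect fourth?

E3: a fourth up reaches A, and 5 semitones makes it A3.
G#3 up a perfect fourth is C#4.
G3: a fourth up reaches C, and 5 semitones makes it C4.
A perfect fourth up from B4 gives E5.
G#5: a fourth up reaches C, and 5 semitones makes it C#6.

A3 C#4 C4 E5 C#6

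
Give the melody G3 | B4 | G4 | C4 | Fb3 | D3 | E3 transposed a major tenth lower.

G3 → Eb2
B4 → G3
G4 → Eb3
C4 → Ab2
Fb3 → Dbb2
D3 → Bb1
E3 → C2

Eb2 G3 Eb3 Ab2 Dbb2 Bb1 C2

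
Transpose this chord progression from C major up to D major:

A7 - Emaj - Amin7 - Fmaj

B7 F#maj Bmin7 Gmaj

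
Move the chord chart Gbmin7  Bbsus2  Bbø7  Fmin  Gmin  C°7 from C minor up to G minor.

C minor up to G minor is a perfect fifth; each chord root moves by that interval while the quality stays the same.
Gbmin7: root Gb up a perfect fifth → Db, giving Dbmin7.
Bbsus2: root Bb up a perfect fifth → F, giving Fsus2.
Bbø7: root Bb up a perfect fifth → F, giving Fø7.
Fmin: root F up a perfect fifth → C, giving Cmin.
Gmin: root G up a perfect fifth → D, giving Dmin.
C°7: root C up a perfect fifth → G, giving G°7.

Dbmin7 Fsus2 Fø7 Cmin Dmin G°7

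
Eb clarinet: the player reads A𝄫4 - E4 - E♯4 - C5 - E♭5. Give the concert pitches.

Written C4 on the Eb clarinet sounds as Eb4, a minor third higher; apply that shift to every note.
Abb4 -> Cbb5
E4 -> G4
E#4 -> G#4
C5 -> Eb5
Eb5 -> Gb5

Cbb5 G4 G#4 Eb5 Gb5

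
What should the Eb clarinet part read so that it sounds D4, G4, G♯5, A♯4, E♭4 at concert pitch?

Written C4 sounds as Eb4 on the Eb clarinet, so concert pitches are written a minor third down.
D4 → B3
G4 → E4
G#5 → E#5
A#4 → F##4
Eb4 → C4

B3 E4 E#5 F##4 C4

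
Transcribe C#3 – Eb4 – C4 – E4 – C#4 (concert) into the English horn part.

G#3 Bb4 G4 B4 G#4

The English horn sounds a perfect fifth below written, so the written part must be a perfect fifth above concert — transpose each note up.
C#3 to G#3
Eb4 to Bb4
C4 to G4
E4 to B4
C#4 to G#4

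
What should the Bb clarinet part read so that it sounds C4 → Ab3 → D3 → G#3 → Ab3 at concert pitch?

D4 Bb3 E3 A#3 Bb3

Written C4 sounds as Bb3 on the Bb clarinet, so concert pitches are written a major second up.
C4 gives D4
Ab3 gives Bb3
D3 gives E3
G#3 gives A#3
Ab3 gives Bb3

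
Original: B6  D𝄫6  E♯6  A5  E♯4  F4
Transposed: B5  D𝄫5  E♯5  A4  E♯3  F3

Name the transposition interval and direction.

From B6 to B5 is 8 letter names — an octave of some quality.
B5 to B6 is 12 semitones, which makes it a perfect octave; the second version is lower, so the direction is down.
Checking another pair — F4 → F3 — gives the same interval.

down a perfect octave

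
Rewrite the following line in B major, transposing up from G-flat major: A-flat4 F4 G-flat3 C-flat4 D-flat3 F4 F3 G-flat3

C#5 A#4 B3 E4 F#3 A#4 A#3 B3

From G-flat up to B is an augmented third; apply that to each pitch.
Ab4 becomes C#5
F4 becomes A#4
Gb3 becomes B3
Cb4 becomes E4
Db3 becomes F#3
F4 becomes A#4
F3 becomes A#3
Gb3 becomes B3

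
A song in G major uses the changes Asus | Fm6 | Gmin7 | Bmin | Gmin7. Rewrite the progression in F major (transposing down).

G major down to F major is a major second; each chord root moves by that interval while the quality stays the same.
Asus: root A down a major second → G, giving Gsus.
Fm6: root F down a major second → Eb, giving Ebm6.
Gmin7: root G down a major second → F, giving Fmin7.
Bmin: root B down a major second → A, giving Amin.
Gmin7: root G down a major second → F, giving Fmin7.

Gsus Ebm6 Fmin7 Amin Fmin7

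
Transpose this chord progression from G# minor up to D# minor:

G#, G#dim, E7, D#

D# D#dim B7 A#

G# minor up to D# minor is a perfect fifth; each chord root moves by that interval while the quality stays the same.
G#: root G# up a perfect fifth → D#, giving D#.
G#dim: root G# up a perfect fifth → D#, giving D#dim.
E7: root E up a perfect fifth → B, giving B7.
D#: root D# up a perfect fifth → A#, giving A#.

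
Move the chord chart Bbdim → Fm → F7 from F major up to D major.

F major up to D major is a major sixth; each chord root moves by that interval while the quality stays the same.
Bbdim: root Bb up a major sixth → G, giving Gdim.
Fm: root F up a major sixth → D, giving Dm.
F7: root F up a major sixth → D, giving D7.

Gdim Dm D7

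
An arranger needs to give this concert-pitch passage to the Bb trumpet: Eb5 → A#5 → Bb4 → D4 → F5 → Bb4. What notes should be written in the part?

F5 B#5 C5 E4 G5 C5

Written C4 sounds as Bb3 on the Bb trumpet, so concert pitches are written a major second up.
Eb5 gives F5
A#5 gives B#5
Bb4 gives C5
D4 gives E4
F5 gives G5
Bb4 gives C5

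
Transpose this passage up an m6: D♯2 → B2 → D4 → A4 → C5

D#2 becomes B2
B2 becomes G3
D4 becomes Bb4
A4 becomes F5
C5 becomes Ab5

B2 G3 Bb4 F5 Ab5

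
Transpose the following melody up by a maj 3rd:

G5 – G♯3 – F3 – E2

G5: a third up reaches B, and 4 semitones makes it B5.
A major third up from G#3 gives B#3.
F3: a third up reaches A, and 4 semitones makes it A3.
A major third up from E2 gives G#2.

B5 B#3 A3 G#2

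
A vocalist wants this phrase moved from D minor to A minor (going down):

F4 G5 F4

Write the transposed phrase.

C4 D5 C4

D minor to A minor down is a perfect fourth, so every note moves down by that interval.
F4 gives C4
G5 gives D5
F4 gives C4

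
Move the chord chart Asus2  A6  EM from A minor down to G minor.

Gsus2 G6 DM

A minor down to G minor is a major second; each chord root moves by that interval while the quality stays the same.
Asus2: root A down a major second → G, giving Gsus2.
A6: root A down a major second → G, giving G6.
EM: root E down a major second → D, giving DM.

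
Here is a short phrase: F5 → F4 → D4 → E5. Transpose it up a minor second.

Gb5 Gb4 Eb4 F5

F5 up a minor second is Gb5.
F4: a second up reaches G, and 1 semitone makes it Gb4.
D4: a second up reaches E, and 1 semitone makes it Eb4.
E5 up a minor second is F5.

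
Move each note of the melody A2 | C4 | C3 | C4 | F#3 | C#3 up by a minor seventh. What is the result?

G3 Bb4 Bb3 Bb4 E4 B3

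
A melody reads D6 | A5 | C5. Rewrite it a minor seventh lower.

E5 B4 D4

D6 becomes E5
A5 becomes B4
C5 becomes D4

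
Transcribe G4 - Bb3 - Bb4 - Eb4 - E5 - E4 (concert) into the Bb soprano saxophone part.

A4 C4 C5 F4 F#5 F#4

The Bb soprano saxophone sounds a major second below written, so the written part must be a major second above concert — transpose each note up.
G4 to A4
Bb3 to C4
Bb4 to C5
Eb4 to F4
E5 to F#5
E4 to F#4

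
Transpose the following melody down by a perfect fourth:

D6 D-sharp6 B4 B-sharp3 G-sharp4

A5 A#5 F#4 F##3 D#4

D6 becomes A5
D#6 becomes A#5
B4 becomes F#4
B#3 becomes F##3
G#4 becomes D#4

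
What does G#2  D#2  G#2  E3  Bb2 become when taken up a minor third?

G#2 becomes B2
D#2 becomes F#2
G#2 becomes B2
E3 becomes G3
Bb2 becomes Db3

B2 F#2 B2 G3 Db3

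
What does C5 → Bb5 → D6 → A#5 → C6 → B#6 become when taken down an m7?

D4 C5 E5 B#4 D5 C##6

C5 becomes D4
Bb5 becomes C5
D6 becomes E5
A#5 becomes B#4
C6 becomes D5
B#6 becomes C##6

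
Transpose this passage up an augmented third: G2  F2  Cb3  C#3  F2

B#2 A#2 E3 E##3 A#2

An augmented third up from G2 gives B#2.
An augmented third up from F2 gives A#2.
Cb3 up an augmented third is E3.
C#3 up an augmented third is E##3.
F2 up an augmented third is A#2.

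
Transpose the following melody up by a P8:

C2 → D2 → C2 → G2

C3 D3 C3 G3

C2 up a perfect octave is C3.
D2 up a perfect octave is D3.
C2: an octave up reaches C, and 12 semitones makes it C3.
G2: an octave up reaches G, and 12 semitones makes it G3.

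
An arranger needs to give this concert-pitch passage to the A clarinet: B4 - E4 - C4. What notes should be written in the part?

D5 G4 Eb4

Written C4 sounds as A3 on the A clarinet, so concert pitches are written a minor third up.
B4 gives D5
E4 gives G4
C4 gives Eb4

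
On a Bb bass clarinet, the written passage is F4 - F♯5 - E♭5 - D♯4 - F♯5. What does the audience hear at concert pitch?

Eb3 E4 Db4 C#3 E4

Written C4 on the Bb bass clarinet sounds as Bb2, a major ninth lower; apply that shift to every note.
F4 → Eb3
F#5 → E4
Eb5 → Db4
D#4 → C#3
F#5 → E4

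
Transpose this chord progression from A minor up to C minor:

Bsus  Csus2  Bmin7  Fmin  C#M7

Dsus Ebsus2 Dmin7 Abmin EM7

A minor up to C minor is a minor third; each chord root moves by that interval while the quality stays the same.
Bsus: root B up a minor third → D, giving Dsus.
Csus2: root C up a minor third → Eb, giving Ebsus2.
Bmin7: root B up a minor third → D, giving Dmin7.
Fmin: root F up a minor third → Ab, giving Abmin.
C#M7: root C# up a minor third → E, giving EM7.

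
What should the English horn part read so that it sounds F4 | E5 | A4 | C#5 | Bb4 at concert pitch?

C5 B5 E5 G#5 F5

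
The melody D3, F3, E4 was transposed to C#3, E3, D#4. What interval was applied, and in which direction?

down a minor second

From D3 to C#3 is 2 letter names — a second of some quality.
C#3 to D3 is 1 semitone, which makes it a minor second; the second version is lower, so the direction is down.
Checking another pair — E4 → D#4 — gives the same interval.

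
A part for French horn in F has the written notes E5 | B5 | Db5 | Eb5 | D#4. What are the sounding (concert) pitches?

Written C4 on the French horn in F sounds as F3, a perfect fifth lower; apply that shift to every note.
E5 to A4
B5 to E5
Db5 to Gb4
Eb5 to Ab4
D#4 to G#3

A4 E5 Gb4 Ab4 G#3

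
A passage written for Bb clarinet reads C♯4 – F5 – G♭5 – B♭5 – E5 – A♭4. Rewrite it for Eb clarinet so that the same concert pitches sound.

First find concert pitch: the Bb clarinet sounds a major second below written, so C♯4 F5 G♭5 B♭5 E5 A♭4 sounds B3 Eb5 Fb5 Ab5 D5 Gb4.
Then write for Eb clarinet: it sounds a minor third above written, so the part must be a minor third below concert.
B3 → G#3
Eb5 → C5
Fb5 → Db5
Ab5 → F5
D5 → B4
Gb4 → Eb4

G#3 C5 Db5 F5 B4 Eb4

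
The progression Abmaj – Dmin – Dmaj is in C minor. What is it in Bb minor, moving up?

Gbmaj Cmin Cmaj

C minor up to Bb minor is a minor seventh; each chord root moves by that interval while the quality stays the same.
Abmaj: root Ab up a minor seventh → Gb, giving Gbmaj.
Dmin: root D up a minor seventh → C, giving Cmin.
Dmaj: root D up a minor seventh → C, giving Cmaj.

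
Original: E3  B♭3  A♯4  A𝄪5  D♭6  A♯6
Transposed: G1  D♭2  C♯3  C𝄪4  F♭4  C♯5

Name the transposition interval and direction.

down a major thirteenth

Take the first pair: E3 → G1. E to G spans 13 letter names, so the interval is some kind of thirteenth.
G1 to E3 is 21 semitones, which makes it a major thirteenth; the second version is lower, so the direction is down.
Checking another pair — A#6 → C#5 — gives the same interval.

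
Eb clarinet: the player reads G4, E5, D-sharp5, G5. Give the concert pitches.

Bb4 G5 F#5 Bb5

The Eb clarinet sounds a minor third above written, so transpose each written note up a minor third.
G4 gives Bb4
E5 gives G5
D#5 gives F#5
G5 gives Bb5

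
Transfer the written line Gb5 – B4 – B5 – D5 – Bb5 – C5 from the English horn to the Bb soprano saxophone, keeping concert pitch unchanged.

First find concert pitch: the English horn sounds a perfect fifth below written, so Gb5 B4 B5 D5 Bb5 C5 sounds Cb5 E4 E5 G4 Eb5 F4.
Then write for Bb soprano saxophone: it sounds a major second below written, so the part must be a major second above concert.
Cb5 → Db5
E4 → F#4
E5 → F#5
G4 → A4
Eb5 → F5
F4 → G4

Db5 F#4 F#5 A4 F5 G4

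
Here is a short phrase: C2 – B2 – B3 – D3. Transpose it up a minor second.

Db2 C3 C4 Eb3

C2 up a minor second is Db2.
B2: a second up reaches C, and 1 semitone makes it C3.
B3 up a minor second is C4.
D3: a second up reaches E, and 1 semitone makes it Eb3.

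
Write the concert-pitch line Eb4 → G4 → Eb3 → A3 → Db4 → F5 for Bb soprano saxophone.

F4 A4 F3 B3 Eb4 G5

The Bb soprano saxophone sounds a major second below written, so the written part must be a major second above concert — transpose each note up.
Eb4 gives F4
G4 gives A4
Eb3 gives F3
A3 gives B3
Db4 gives Eb4
F5 gives G5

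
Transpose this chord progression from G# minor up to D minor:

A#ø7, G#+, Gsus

Eø7 D+ Dbsus

G# minor up to D minor is a diminished fifth; each chord root moves by that interval while the quality stays the same.
A#ø7: root A# up a diminished fifth → E, giving Eø7.
G#+: root G# up a diminished fifth → D, giving D+.
Gsus: root G up a diminished fifth → Db, giving Dbsus.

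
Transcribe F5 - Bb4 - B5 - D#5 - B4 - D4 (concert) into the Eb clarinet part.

D5 G4 G#5 B#4 G#4 B3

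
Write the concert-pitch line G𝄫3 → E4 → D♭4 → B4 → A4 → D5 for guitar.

The guitar sounds a perfect octave below written, so the written part must be a perfect octave above concert — transpose each note up.
Gbb3 to Gbb4
E4 to E5
Db4 to Db5
B4 to B5
A4 to A5
D5 to D6

Gbb4 E5 Db5 B5 A5 D6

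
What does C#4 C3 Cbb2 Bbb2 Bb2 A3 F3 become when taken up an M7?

B#4 B3 Bbb2 Ab3 A3 G#4 E4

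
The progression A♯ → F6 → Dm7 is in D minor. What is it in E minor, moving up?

D minor up to E minor is a major second; each chord root moves by that interval while the quality stays the same.
A♯: root A♯ up a major second → B#, giving B#.
F6: root F up a major second → G, giving G6.
Dm7: root D up a major second → E, giving Em7.

B# G6 Em7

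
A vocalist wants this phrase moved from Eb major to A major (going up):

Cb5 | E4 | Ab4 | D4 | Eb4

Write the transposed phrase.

F5 A#4 D5 G#4 A4

Eb major to A major up is an augmented fourth, so every note moves up by that interval.
Cb5 → F5
E4 → A#4
Ab4 → D5
D4 → G#4
Eb4 → A4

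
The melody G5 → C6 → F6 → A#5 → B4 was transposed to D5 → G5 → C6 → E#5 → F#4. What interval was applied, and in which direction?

Take the first pair: G5 → D5. G to D spans 4 letter names, so the interval is some kind of fourth.
D5 to G5 is 5 semitones, which makes it a perfect fourth; the second version is lower, so the direction is down.
Checking another pair — B4 → F#4 — gives the same interval.

down a perfect fourth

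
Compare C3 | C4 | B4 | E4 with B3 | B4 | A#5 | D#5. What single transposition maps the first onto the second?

Take the first pair: C3 → B3. C to B spans 7 letter names, so the interval is some kind of seventh.
C3 to B3 is 11 semitones, which makes it a major seventh; the second version is higher, so the direction is up.
Checking another pair — E4 → D#5 — gives the same interval.

up a major seventh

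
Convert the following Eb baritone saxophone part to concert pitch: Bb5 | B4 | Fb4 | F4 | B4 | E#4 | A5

Db4 D3 Abb2 Ab2 D3 G#2 C4

Written C4 on the Eb baritone saxophone sounds as Eb2, a major thirteenth lower; apply that shift to every note.
Bb5 -> Db4
B4 -> D3
Fb4 -> Abb2
F4 -> Ab2
B4 -> D3
E#4 -> G#2
A5 -> C4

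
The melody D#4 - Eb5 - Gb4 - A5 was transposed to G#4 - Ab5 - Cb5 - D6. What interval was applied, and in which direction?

up a perfect fourth

Take the first pair: D#4 → G#4. D to G spans 4 letter names, so the interval is some kind of fourth.
D#4 to G#4 is 5 semitones, which makes it a perfect fourth; the second version is higher, so the direction is up.
Checking another pair — A5 → D6 — gives the same interval.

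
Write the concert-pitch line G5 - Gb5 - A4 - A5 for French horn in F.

D6 Db6 E5 E6

Written C4 sounds as F3 on the French horn in F, so concert pitches are written a perfect fifth up.
G5 to D6
Gb5 to Db6
A4 to E5
A5 to E6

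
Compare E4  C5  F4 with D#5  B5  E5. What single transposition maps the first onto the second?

From E4 to D#5 is 7 letter names — a seventh of some quality.
E4 to D#5 is 11 semitones, which makes it a major seventh; the second version is higher, so the direction is up.
Checking another pair — F4 → E5 — gives the same interval.

up a major seventh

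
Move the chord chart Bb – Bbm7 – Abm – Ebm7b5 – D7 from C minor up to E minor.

C minor up to E minor is a major third; each chord root moves by that interval while the quality stays the same.
Bb: root Bb up a major third → D, giving D.
Bbm7: root Bb up a major third → D, giving Dm7.
Abm: root Ab up a major third → C, giving Cm.
Ebm7b5: root Eb up a major third → G, giving Gm7b5.
D7: root D up a major third → F#, giving F#7.

D Dm7 Cm Gm7b5 F#7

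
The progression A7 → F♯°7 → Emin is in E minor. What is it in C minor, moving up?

F7 D°7 Cmin

E minor up to C minor is a minor sixth; each chord root moves by that interval while the quality stays the same.
A7: root A up a minor sixth → F, giving F7.
F♯°7: root F♯ up a minor sixth → D, giving D°7.
Emin: root E up a minor sixth → C, giving Cmin.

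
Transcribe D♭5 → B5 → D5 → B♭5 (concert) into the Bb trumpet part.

The Bb trumpet sounds a major second below written, so the written part must be a major second above concert — transpose each note up.
Db5 gives Eb5
B5 gives C#6
D5 gives E5
Bb5 gives C6

Eb5 C#6 E5 C6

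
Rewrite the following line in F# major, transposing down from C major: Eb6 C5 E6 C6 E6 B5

From C down to F# is a diminished fifth; apply that to each pitch.
Eb6 -> A5
C5 -> F#4
E6 -> A#5
C6 -> F#5
E6 -> A#5
B5 -> E#5

A5 F#4 A#5 F#5 A#5 E#5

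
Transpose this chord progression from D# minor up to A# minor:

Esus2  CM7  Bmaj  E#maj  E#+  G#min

Bsus2 GM7 F#maj B#maj B#+ D#min

D# minor up to A# minor is a perfect fifth; each chord root moves by that interval while the quality stays the same.
Esus2: root E up a perfect fifth → B, giving Bsus2.
CM7: root C up a perfect fifth → G, giving GM7.
Bmaj: root B up a perfect fifth → F#, giving F#maj.
E#maj: root E# up a perfect fifth → B#, giving B#maj.
E#+: root E# up a perfect fifth → B#, giving B#+.
G#min: root G# up a perfect fifth → D#, giving D#min.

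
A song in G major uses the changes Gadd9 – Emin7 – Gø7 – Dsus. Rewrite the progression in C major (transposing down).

Cadd9 Amin7 Cø7 Gsus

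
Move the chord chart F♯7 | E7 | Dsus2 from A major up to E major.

C#7 B7 Asus2

A major up to E major is a perfect fifth; each chord root moves by that interval while the quality stays the same.
F♯7: root F♯ up a perfect fifth → C#, giving C#7.
E7: root E up a perfect fifth → B, giving B7.
Dsus2: root D up a perfect fifth → A, giving Asus2.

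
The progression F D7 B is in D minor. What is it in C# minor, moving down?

E C#7 A#

D minor down to C# minor is a minor second; each chord root moves by that interval while the quality stays the same.
F: root F down a minor second → E, giving E.
D7: root D down a minor second → C#, giving C#7.
B: root B down a minor second → A#, giving A#.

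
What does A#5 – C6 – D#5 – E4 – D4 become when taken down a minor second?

A#5 to G##5
C6 to B5
D#5 to C##5
E4 to D#4
D4 to C#4

G##5 B5 C##5 D#4 C#4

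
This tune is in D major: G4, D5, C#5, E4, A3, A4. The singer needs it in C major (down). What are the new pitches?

F4 C5 B4 D4 G3 G4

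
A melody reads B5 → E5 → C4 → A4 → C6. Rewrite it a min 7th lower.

C#5 F#4 D3 B3 D5

B5: a seventh down reaches C, and 10 semitones makes it C#5.
E5: a seventh down reaches F, and 10 semitones makes it F#4.
A minor seventh down from C4 gives D3.
A4 down a minor seventh is B3.
C6 down a minor seventh is D5.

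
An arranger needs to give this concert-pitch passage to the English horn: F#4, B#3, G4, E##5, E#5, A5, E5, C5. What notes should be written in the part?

C#5 F##4 D5 B##5 B#5 E6 B5 G5

Written C4 sounds as F3 on the English horn, so concert pitches are written a perfect fifth up.
F#4 gives C#5
B#3 gives F##4
G4 gives D5
E##5 gives B##5
E#5 gives B#5
A5 gives E6
E5 gives B5
C5 gives G5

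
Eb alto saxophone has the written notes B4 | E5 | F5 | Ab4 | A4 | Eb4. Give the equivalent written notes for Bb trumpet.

First find concert pitch: the Eb alto saxophone sounds a major sixth below written, so B4 E5 F5 Ab4 A4 Eb4 sounds D4 G4 Ab4 Cb4 C4 Gb3.
Then write for Bb trumpet: it sounds a major second below written, so the part must be a major second above concert.
D4 → E4
G4 → A4
Ab4 → Bb4
Cb4 → Db4
C4 → D4
Gb3 → Ab3

E4 A4 Bb4 Db4 D4 Ab3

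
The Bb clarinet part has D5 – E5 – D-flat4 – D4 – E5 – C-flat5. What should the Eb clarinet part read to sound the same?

First find concert pitch: the Bb clarinet sounds a major second below written, so D5 E5 D-flat4 D4 E5 C-flat5 sounds C5 D5 Cb4 C4 D5 Bbb4.
Then write for Eb clarinet: it sounds a minor third above written, so the part must be a minor third below concert.
C5 → A4
D5 → B4
Cb4 → Ab3
C4 → A3
D5 → B4
Bbb4 → Gb4

A4 B4 Ab3 A3 B4 Gb4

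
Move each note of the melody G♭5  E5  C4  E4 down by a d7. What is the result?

Gb5: a seventh down reaches A, and 9 semitones makes it A4.
E5: a seventh down reaches F, and 9 semitones makes it F##4.
C4 down a diminished seventh is D#3.
E4: a seventh down reaches F, and 9 semitones makes it F##3.

A4 F##4 D#3 F##3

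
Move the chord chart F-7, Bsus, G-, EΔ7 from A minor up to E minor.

C-7 F#sus D- BΔ7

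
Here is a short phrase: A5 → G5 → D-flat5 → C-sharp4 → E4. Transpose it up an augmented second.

A5 becomes B#5
G5 becomes A#5
Db5 becomes E5
C#4 becomes D##4
E4 becomes F##4

B#5 A#5 E5 D##4 F##4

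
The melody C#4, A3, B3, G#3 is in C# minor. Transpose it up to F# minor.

F#4 D4 E4 C#4

C# minor to F# minor up is a perfect fourth, so every note moves up by that interval.
C#4 → F#4
A3 → D4
B3 → E4
G#3 → C#4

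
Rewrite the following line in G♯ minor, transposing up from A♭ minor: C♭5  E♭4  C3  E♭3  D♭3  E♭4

B5 D#5 B#3 D#4 C#4 D#5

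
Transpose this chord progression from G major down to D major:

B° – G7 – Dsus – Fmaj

F#° D7 Asus Cmaj

G major down to D major is a perfect fourth; each chord root moves by that interval while the quality stays the same.
B°: root B down a perfect fourth → F#, giving F#°.
G7: root G down a perfect fourth → D, giving D7.
Dsus: root D down a perfect fourth → A, giving Asus.
Fmaj: root F down a perfect fourth → C, giving Cmaj.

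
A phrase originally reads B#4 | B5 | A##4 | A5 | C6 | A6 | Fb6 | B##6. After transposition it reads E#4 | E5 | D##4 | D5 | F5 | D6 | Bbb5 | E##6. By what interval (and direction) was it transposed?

down a perfect fifth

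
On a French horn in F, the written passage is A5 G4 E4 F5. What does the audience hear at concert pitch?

D5 C4 A3 Bb4

The French horn in F sounds a perfect fifth below written, so transpose each written note down a perfect fifth.
A5 -> D5
G4 -> C4
E4 -> A3
F5 -> Bb4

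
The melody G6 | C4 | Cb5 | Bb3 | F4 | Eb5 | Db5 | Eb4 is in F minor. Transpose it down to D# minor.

E#6 A#3 A4 G#3 D#4 C#5 B4 C#4

F minor to D# minor down is a diminished third, so every note moves down by that interval.
G6 to E#6
C4 to A#3
Cb5 to A4
Bb3 to G#3
F4 to D#4
Eb5 to C#5
Db5 to B4
Eb4 to C#4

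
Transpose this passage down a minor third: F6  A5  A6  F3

D6 F#5 F#6 D3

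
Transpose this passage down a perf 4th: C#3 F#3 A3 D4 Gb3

A perfect fourth down from C#3 gives G#2.
F#3: a fourth down reaches C, and 5 semitones makes it C#3.
A3 down a perfect fourth is E3.
A perfect fourth down from D4 gives A3.
Gb3: a fourth down reaches D, and 5 semitones makes it Db3.

G#2 C#3 E3 A3 Db3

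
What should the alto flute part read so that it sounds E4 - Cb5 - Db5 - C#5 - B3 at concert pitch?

A4 Fb5 Gb5 F#5 E4

The alto flute sounds a perfect fourth below written, so the written part must be a perfect fourth above concert — transpose each note up.
E4 becomes A4
Cb5 becomes Fb5
Db5 becomes Gb5
C#5 becomes F#5
B3 becomes E4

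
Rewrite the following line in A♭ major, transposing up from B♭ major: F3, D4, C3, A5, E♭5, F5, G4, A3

From B♭ up to A♭ is a minor seventh; apply that to each pitch.
F3 -> Eb4
D4 -> C5
C3 -> Bb3
A5 -> G6
Eb5 -> Db6
F5 -> Eb6
G4 -> F5
A3 -> G4

Eb4 C5 Bb3 G6 Db6 Eb6 F5 G4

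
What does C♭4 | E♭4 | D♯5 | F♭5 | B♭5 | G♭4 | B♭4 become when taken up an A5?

G4 B4 A##5 C6 F#6 D5 F#5

Cb4 up an augmented fifth is G4.
Eb4: a fifth up reaches B, and 8 semitones makes it B4.
D#5 up an augmented fifth is A##5.
Fb5 up an augmented fifth is C6.
Bb5: a fifth up reaches F, and 8 semitones makes it F#6.
Gb4 up an augmented fifth is D5.
An augmented fifth up from Bb4 gives F#5.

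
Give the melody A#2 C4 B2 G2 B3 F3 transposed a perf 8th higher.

A#3 C5 B3 G3 B4 F4

A#2 → A#3
C4 → C5
B2 → B3
G2 → G3
B3 → B4
F3 → F4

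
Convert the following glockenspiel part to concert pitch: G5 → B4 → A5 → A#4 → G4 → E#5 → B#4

G7 B6 A7 A#6 G6 E#7 B#6

Written C4 on the glockenspiel sounds as C6, a perfect fifteenth higher; apply that shift to every note.
G5 gives G7
B4 gives B6
A5 gives A7
A#4 gives A#6
G4 gives G6
E#5 gives E#7
B#4 gives B#6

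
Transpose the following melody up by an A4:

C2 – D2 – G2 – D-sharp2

An augmented fourth up from C2 gives F#2.
An augmented fourth up from D2 gives G#2.
G2: a fourth up reaches C, and 6 semitones makes it C#3.
D#2 up an augmented fourth is G##2.

F#2 G#2 C#3 G##2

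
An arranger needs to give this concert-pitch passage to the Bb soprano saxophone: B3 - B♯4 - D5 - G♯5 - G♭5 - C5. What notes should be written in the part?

Written C4 sounds as Bb3 on the Bb soprano saxophone, so concert pitches are written a major second up.
B3 to C#4
B#4 to C##5
D5 to E5
G#5 to A#5
Gb5 to Ab5
C5 to D5

C#4 C##5 E5 A#5 Ab5 D5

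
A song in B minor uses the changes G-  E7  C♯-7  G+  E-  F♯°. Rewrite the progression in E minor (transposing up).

B minor up to E minor is a perfect fourth; each chord root moves by that interval while the quality stays the same.
G-: root G up a perfect fourth → C, giving C-.
E7: root E up a perfect fourth → A, giving A7.
C♯-7: root C♯ up a perfect fourth → F#, giving F#-7.
G+: root G up a perfect fourth → C, giving C+.
E-: root E up a perfect fourth → A, giving A-.
F♯°: root F♯ up a perfect fourth → B, giving B°.

C- A7 F#-7 C+ A- B°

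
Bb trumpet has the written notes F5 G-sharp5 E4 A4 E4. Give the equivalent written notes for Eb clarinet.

C5 D#5 B3 E4 B3

First find concert pitch: the Bb trumpet sounds a major second below written, so F5 G-sharp5 E4 A4 E4 sounds Eb5 F#5 D4 G4 D4.
Then write for Eb clarinet: it sounds a minor third above written, so the part must be a minor third below concert.
Eb5 → C5
F#5 → D#5
D4 → B3
G4 → E4
D4 → B3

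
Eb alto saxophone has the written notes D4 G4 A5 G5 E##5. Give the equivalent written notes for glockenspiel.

F1 Bb1 C3 Bb2 G##2

First find concert pitch: the Eb alto saxophone sounds a major sixth below written, so D4 G4 A5 G5 E##5 sounds F3 Bb3 C5 Bb4 G##4.
Then write for glockenspiel: it sounds a perfect fifteenth above written, so the part must be a perfect fifteenth below concert.
F3 → F1
Bb3 → Bb1
C5 → C3
Bb4 → Bb2
G##4 → G##2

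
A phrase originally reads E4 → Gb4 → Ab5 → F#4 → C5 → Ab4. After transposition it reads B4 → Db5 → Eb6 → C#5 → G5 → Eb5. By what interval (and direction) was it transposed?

up a perfect fifth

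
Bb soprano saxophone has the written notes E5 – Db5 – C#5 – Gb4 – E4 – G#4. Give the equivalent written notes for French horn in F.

A5 Gb5 F#5 Cb5 A4 C#5

First find concert pitch: the Bb soprano saxophone sounds a major second below written, so E5 Db5 C#5 Gb4 E4 G#4 sounds D5 Cb5 B4 Fb4 D4 F#4.
Then write for French horn in F: it sounds a perfect fifth below written, so the part must be a perfect fifth above concert.
D5 → A5
Cb5 → Gb5
B4 → F#5
Fb4 → Cb5
D4 → A4
F#4 → C#5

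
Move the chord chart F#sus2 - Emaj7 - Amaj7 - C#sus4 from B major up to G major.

Dsus2 Cmaj7 Fmaj7 Asus4

B major up to G major is a minor sixth; each chord root moves by that interval while the quality stays the same.
F#sus2: root F# up a minor sixth → D, giving Dsus2.
Emaj7: root E up a minor sixth → C, giving Cmaj7.
Amaj7: root A up a minor sixth → F, giving Fmaj7.
C#sus4: root C# up a minor sixth → A, giving Asus4.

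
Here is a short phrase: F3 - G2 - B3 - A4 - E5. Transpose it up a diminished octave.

F3 → Fb4
G2 → Gb3
B3 → Bb4
A4 → Ab5
E5 → Eb6

Fb4 Gb3 Bb4 Ab5 Eb6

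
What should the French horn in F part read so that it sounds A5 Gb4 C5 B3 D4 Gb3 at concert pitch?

The French horn in F sounds a perfect fifth below written, so the written part must be a perfect fifth above concert — transpose each note up.
A5 gives E6
Gb4 gives Db5
C5 gives G5
B3 gives F#4
D4 gives A4
Gb3 gives Db4

E6 Db5 G5 F#4 A4 Db4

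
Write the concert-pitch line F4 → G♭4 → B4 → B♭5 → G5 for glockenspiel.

Written C4 sounds as C6 on the glockenspiel, so concert pitches are written a perfect fifteenth down.
F4 to F2
Gb4 to Gb2
B4 to B2
Bb5 to Bb3
G5 to G3

F2 Gb2 B2 Bb3 G3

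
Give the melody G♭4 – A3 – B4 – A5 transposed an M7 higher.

F5 G#4 A#5 G#6

Gb4 becomes F5
A3 becomes G#4
B4 becomes A#5
A5 becomes G#6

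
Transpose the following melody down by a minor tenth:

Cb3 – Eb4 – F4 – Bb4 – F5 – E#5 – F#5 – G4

Cb3: a tenth down reaches A, and 15 semitones makes it Ab1.
Eb4: a tenth down reaches C, and 15 semitones makes it C3.
A minor tenth down from F4 gives D3.
Bb4: a tenth down reaches G, and 15 semitones makes it G3.
F5: a tenth down reaches D, and 15 semitones makes it D4.
A minor tenth down from E#5 gives C##4.
A minor tenth down from F#5 gives D#4.
A minor tenth down from G4 gives E3.

Ab1 C3 D3 G3 D4 C##4 D#4 E3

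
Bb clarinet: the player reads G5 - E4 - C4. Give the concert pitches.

The Bb clarinet sounds a major second below written, so transpose each written note down a major second.
G5 → F5
E4 → D4
C4 → Bb3

F5 D4 Bb3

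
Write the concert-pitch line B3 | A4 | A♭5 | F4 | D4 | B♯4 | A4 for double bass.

Written C4 sounds as C3 on the double bass, so concert pitches are written a perfect octave up.
B3 gives B4
A4 gives A5
Ab5 gives Ab6
F4 gives F5
D4 gives D5
B#4 gives B#5
A4 gives A5

B4 A5 Ab6 F5 D5 B#5 A5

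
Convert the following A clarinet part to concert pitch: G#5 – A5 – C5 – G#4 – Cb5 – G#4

E#5 F#5 A4 E#4 Ab4 E#4

The A clarinet sounds a minor third below written, so transpose each written note down a minor third.
G#5 gives E#5
A5 gives F#5
C5 gives A4
G#4 gives E#4
Cb5 gives Ab4
G#4 gives E#4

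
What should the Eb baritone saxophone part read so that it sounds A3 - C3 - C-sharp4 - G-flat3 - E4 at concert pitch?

F#5 A4 A#5 Eb5 C#6

The Eb baritone saxophone sounds a major thirteenth below written, so the written part must be a major thirteenth above concert — transpose each note up.
A3 -> F#5
C3 -> A4
C#4 -> A#5
Gb3 -> Eb5
E4 -> C#6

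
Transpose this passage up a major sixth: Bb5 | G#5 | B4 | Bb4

G6 E#6 G#5 G5

A major sixth up from Bb5 gives G6.
A major sixth up from G#5 gives E#6.
B4: a sixth up reaches G, and 9 semitones makes it G#5.
Bb4 up a major sixth is G5.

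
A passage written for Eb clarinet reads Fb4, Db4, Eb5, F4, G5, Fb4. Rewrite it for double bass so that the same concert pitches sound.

Abb5 Fb5 Gb6 Ab5 Bb6 Abb5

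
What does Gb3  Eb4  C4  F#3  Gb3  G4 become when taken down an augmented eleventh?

Gb3: an eleventh down reaches D, and 18 semitones makes it Dbb2.
Eb4 down an augmented eleventh is Bbb2.
C4 down an augmented eleventh is Gb2.
An augmented eleventh down from F#3 gives C2.
Gb3: an eleventh down reaches D, and 18 semitones makes it Dbb2.
G4: an eleventh down reaches D, and 18 semitones makes it Db3.

Dbb2 Bbb2 Gb2 C2 Dbb2 Db3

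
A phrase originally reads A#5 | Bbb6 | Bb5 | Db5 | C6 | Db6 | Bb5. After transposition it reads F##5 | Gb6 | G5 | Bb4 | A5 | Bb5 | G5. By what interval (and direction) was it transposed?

down a minor third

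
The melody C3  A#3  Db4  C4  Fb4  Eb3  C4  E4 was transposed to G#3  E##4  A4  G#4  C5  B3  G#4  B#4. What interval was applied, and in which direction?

Take the first pair: C3 → G#3. C to G spans 5 letter names, so the interval is some kind of fifth.
C3 to G#3 is 8 semitones, which makes it an augmented fifth; the second version is higher, so the direction is up.
Checking another pair — E4 → B#4 — gives the same interval.

up an augmented fifth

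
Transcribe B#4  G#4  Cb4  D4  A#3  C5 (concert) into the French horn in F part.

F##5 D#5 Gb4 A4 E#4 G5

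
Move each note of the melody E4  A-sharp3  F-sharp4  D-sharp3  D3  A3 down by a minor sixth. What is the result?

E4 to G#3
A#3 to C##3
F#4 to A#3
D#3 to F##2
D3 to F#2
A3 to C#3

G#3 C##3 A#3 F##2 F#2 C#3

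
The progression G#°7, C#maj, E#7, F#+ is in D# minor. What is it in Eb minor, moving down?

D# minor down to Eb minor is an augmented seventh; each chord root moves by that interval while the quality stays the same.
G#°7: root G# down an augmented seventh → Ab, giving Ab°7.
C#maj: root C# down an augmented seventh → Db, giving Dbmaj.
E#7: root E# down an augmented seventh → F, giving F7.
F#+: root F# down an augmented seventh → Gb, giving Gb+.

Ab°7 Dbmaj F7 Gb+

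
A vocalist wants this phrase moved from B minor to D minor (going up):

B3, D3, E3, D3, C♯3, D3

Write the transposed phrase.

B minor to D minor up is a minor third, so every note moves up by that interval.
B3 -> D4
D3 -> F3
E3 -> G3
D3 -> F3
C#3 -> E3
D3 -> F3

D4 F3 G3 F3 E3 F3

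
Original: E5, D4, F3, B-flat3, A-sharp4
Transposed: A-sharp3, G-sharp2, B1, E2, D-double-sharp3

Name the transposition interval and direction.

down a diminished twelfth

Take the first pair: E5 → A#3. E to A spans 12 letter names, so the interval is some kind of twelfth.
A#3 to E5 is 18 semitones, which makes it a diminished twelfth; the second version is lower, so the direction is down.
Checking another pair — A#4 → D##3 — gives the same interval.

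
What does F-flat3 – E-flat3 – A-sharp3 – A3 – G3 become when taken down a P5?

Bbb2 Ab2 D#3 D3 C3

Fb3: a fifth down reaches B, and 7 semitones makes it Bbb2.
A perfect fifth down from Eb3 gives Ab2.
A#3: a fifth down reaches D, and 7 semitones makes it D#3.
A3: a fifth down reaches D, and 7 semitones makes it D3.
G3 down a perfect fifth is C3.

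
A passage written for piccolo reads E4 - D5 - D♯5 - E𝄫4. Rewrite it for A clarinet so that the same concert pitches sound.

G5 F6 F#6 Gbb5

First find concert pitch: the piccolo sounds a perfect octave above written, so E4 D5 D♯5 E𝄫4 sounds E5 D6 D#6 Ebb5.
Then write for A clarinet: it sounds a minor third below written, so the part must be a minor third above concert.
E5 → G5
D6 → F6
D#6 → F#6
Ebb5 → Gbb5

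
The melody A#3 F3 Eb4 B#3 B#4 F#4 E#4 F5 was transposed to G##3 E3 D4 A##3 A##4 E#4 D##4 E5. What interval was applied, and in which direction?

down a minor second

From A#3 to G##3 is 2 letter names — a second of some quality.
G##3 to A#3 is 1 semitone, which makes it a minor second; the second version is lower, so the direction is down.
Checking another pair — F5 → E5 — gives the same interval.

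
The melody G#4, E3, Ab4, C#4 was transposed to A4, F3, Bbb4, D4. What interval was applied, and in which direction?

up a minor second

From G#4 to A4 is 2 letter names — a second of some quality.
G#4 to A4 is 1 semitone, which makes it a minor second; the second version is higher, so the direction is up.
Checking another pair — C#4 → D4 — gives the same interval.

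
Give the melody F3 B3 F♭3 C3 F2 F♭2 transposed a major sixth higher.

D4 G#4 Db4 A3 D3 Db3

F3 up a major sixth is D4.
B3 up a major sixth is G#4.
A major sixth up from Fb3 gives Db4.
C3 up a major sixth is A3.
A major sixth up from F2 gives D3.
Fb2 up a major sixth is Db3.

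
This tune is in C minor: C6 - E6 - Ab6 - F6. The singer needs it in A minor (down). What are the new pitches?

A5 C#6 F6 D6

From C down to A is a minor third; apply that to each pitch.
C6 → A5
E6 → C#6
Ab6 → F6
F6 → D6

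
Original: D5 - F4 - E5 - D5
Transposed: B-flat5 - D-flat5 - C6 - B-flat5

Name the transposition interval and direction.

up a minor sixth

Take the first pair: D5 → Bb5. D to B spans 6 letter names, so the interval is some kind of sixth.
D5 to Bb5 is 8 semitones, which makes it a minor sixth; the second version is higher, so the direction is up.
Checking another pair — D5 → Bb5 — gives the same interval.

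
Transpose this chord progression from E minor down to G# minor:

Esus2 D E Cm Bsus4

G#sus2 F# G# Em D#sus4

E minor down to G# minor is a minor sixth; each chord root moves by that interval while the quality stays the same.
Esus2: root E down a minor sixth → G#, giving G#sus2.
D: root D down a minor sixth → F#, giving F#.
E: root E down a minor sixth → G#, giving G#.
Cm: root C down a minor sixth → E, giving Em.
Bsus4: root B down a minor sixth → D#, giving D#sus4.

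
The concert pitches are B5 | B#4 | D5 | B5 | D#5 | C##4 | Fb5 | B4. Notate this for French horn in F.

F#6 F##5 A5 F#6 A#5 G##4 Cb6 F#5

The French horn in F sounds a perfect fifth below written, so the written part must be a perfect fifth above concert — transpose each note up.
B5 to F#6
B#4 to F##5
D5 to A5
B5 to F#6
D#5 to A#5
C##4 to G##4
Fb5 to Cb6
B4 to F#5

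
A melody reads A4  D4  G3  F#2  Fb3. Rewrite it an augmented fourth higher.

D#5 G#4 C#4 B#2 Bb3

A4 gives D#5
D4 gives G#4
G3 gives C#4
F#2 gives B#2
Fb3 gives Bb3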